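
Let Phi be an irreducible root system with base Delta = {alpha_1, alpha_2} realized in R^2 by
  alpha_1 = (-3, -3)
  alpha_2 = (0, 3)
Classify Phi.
Compute the Cartan integers a_ij = 2(alpha_i, alpha_j)/(alpha_j, alpha_j); the resulting 2x2 Cartan matrix is
[[2, -2], [-1, 2]].
The roots have two lengths (squared-length ratio 2:1); the short ones are alpha_{2}. The associated Dynkin diagram is a chain of 2 nodes with a double edge at one end; the terminal node there is the unique short simple root (B_2), so the type is B_2 (the algebra so(5)).

type B_2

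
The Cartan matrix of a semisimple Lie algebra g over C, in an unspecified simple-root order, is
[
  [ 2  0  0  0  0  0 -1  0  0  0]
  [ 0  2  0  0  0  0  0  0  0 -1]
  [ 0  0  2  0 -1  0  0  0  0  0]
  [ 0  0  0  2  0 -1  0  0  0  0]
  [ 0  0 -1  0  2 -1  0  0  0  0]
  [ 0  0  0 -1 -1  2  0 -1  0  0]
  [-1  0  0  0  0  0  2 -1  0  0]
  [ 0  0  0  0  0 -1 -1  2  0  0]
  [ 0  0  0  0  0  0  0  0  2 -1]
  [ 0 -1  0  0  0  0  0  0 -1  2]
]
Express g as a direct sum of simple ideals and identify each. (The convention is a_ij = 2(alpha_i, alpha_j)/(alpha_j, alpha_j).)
The diagram associated to this matrix has two connected components: the simple roots {alpha_2, alpha_9, alpha_10} form a chain of 3 nodes with single edges (A_3), and {alpha_1, alpha_3, alpha_4, alpha_5, alpha_6, alpha_7, alpha_8} form a chain of 6 nodes with one extra node attached to the third node from one end (E_7). A semisimple Lie algebra decomposes uniquely as the direct sum of simple ideals, one per connected component of its Dynkin diagram, so g ≅ A_3 ⊕ E_7 (dimension 15 + 133 = 148).

A_3 (sl(4)) ⊕ E_7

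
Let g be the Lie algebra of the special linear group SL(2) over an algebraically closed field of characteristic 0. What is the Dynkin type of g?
type A_1

This is sl(2), which has dimension 2^2 - 1 = 3 and rank 2 - 1 = 1 (a Cartan subalgebra is the diagonal traceless matrices). In the classification of classical Lie algebras, the special linear algebra sl(n+1) has type A_n; here n = 1, so the Dynkin diagram is a chain of 1 nodes with single edges (A_1). Hence the type is A_1.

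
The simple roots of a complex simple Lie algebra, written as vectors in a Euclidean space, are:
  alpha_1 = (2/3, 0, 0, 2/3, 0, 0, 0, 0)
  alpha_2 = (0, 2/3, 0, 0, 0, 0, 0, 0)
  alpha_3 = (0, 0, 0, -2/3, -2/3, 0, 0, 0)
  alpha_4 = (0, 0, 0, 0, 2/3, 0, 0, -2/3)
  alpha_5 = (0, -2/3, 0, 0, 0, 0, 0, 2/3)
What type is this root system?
B5

Compute the Cartan integers a_ij = 2(alpha_i, alpha_j)/(alpha_j, alpha_j); the resulting 5x5 Cartan matrix is
[[2, 0, -1, 0, 0], [0, 2, 0, 0, -1], [-1, 0, 2, -1, 0], [0, 0, -1, 2, -1], [0, -2, 0, -1, 2]].
The roots have two lengths (squared-length ratio 2:1); the short ones are alpha_{2}. The associated Dynkin diagram is a chain of 5 nodes with a double edge at one end; the terminal node there is the unique short simple root (B_5), so the type is B_5 (the algebra so(11)).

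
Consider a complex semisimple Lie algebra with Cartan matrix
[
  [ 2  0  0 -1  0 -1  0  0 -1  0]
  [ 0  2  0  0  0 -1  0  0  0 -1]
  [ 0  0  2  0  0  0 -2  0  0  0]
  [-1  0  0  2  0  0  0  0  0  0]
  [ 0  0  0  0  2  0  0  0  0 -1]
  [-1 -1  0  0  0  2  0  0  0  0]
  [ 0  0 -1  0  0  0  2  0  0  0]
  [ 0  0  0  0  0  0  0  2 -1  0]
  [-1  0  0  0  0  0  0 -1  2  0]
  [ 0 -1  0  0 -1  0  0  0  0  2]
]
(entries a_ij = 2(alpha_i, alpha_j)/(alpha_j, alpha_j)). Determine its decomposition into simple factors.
The diagram associated to this matrix has two connected components: the simple roots {alpha_3, alpha_7} form a chain of 2 nodes with a double edge at one end; the terminal node there is the unique short simple root (B_2), and {alpha_1, alpha_2, alpha_4, alpha_5, alpha_6, alpha_8, alpha_9, alpha_10} form a chain of 7 nodes with one extra node attached to the third node from one end (E_8). A semisimple Lie algebra decomposes uniquely as the direct sum of simple ideals, one per connected component of its Dynkin diagram, so g ≅ B_2 ⊕ E_8 (dimension 10 + 248 = 258).

B_2 + E_8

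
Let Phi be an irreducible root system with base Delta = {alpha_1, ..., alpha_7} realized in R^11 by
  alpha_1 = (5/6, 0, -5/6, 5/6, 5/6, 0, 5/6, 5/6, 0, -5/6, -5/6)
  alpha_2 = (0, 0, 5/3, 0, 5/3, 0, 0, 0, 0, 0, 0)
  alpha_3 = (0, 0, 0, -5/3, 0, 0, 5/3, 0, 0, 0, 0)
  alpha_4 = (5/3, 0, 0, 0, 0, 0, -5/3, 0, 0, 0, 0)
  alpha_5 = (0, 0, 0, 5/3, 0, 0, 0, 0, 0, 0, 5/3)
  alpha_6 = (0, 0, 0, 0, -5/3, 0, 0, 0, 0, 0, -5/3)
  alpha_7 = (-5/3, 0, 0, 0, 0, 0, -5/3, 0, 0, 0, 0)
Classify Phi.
Compute the Cartan integers a_ij = 2(alpha_i, alpha_j)/(alpha_j, alpha_j); the resulting 7x7 Cartan matrix is
[[2, 0, 0, 0, 0, 0, -1], [0, 2, 0, 0, 0, -1, 0], [0, 0, 2, -1, -1, 0, -1], [0, 0, -1, 2, 0, 0, 0], [0, 0, -1, 0, 2, -1, 0], [0, -1, 0, 0, -1, 2, 0], [-1, 0, -1, 0, 0, 0, 2]].
All simple roots have the same length, so the diagram is simply laced. The associated Dynkin diagram is a chain of 6 nodes with one extra node attached to the third node from one end (E_7), so the type is E_7.

E7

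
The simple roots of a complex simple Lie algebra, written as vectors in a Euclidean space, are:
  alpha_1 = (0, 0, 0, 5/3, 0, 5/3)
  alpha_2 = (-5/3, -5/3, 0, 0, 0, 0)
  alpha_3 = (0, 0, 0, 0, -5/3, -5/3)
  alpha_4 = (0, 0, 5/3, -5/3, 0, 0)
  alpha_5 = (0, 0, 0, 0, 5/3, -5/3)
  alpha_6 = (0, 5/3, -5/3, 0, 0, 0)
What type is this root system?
Compute the Cartan integers a_ij = 2(alpha_i, alpha_j)/(alpha_j, alpha_j); the resulting 6x6 Cartan matrix is
[[2, 0, -1, -1, -1, 0], [0, 2, 0, 0, 0, -1], [-1, 0, 2, 0, 0, 0], [-1, 0, 0, 2, 0, -1], [-1, 0, 0, 0, 2, 0], [0, -1, 0, -1, 0, 2]].
All simple roots have the same length, so the diagram is simply laced. The associated Dynkin diagram is a chain of 4 nodes with a fork of two nodes at one end (D_6), so the type is D_6 (the algebra so(12)).

type D_6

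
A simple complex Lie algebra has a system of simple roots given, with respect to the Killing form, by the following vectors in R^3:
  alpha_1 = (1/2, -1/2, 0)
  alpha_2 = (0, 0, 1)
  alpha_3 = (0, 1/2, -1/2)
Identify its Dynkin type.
type C_3

Compute the Cartan integers a_ij = 2(alpha_i, alpha_j)/(alpha_j, alpha_j); the resulting 3x3 Cartan matrix is
[[2, 0, -1], [0, 2, -2], [-1, -1, 2]].
The roots have two lengths (squared-length ratio 2:1); the short ones are alpha_{1,3}. The associated Dynkin diagram is a chain of 3 nodes with a double edge at one end; the terminal node there is the unique long simple root (C_3), so the type is C_3 (the algebra sp(6)).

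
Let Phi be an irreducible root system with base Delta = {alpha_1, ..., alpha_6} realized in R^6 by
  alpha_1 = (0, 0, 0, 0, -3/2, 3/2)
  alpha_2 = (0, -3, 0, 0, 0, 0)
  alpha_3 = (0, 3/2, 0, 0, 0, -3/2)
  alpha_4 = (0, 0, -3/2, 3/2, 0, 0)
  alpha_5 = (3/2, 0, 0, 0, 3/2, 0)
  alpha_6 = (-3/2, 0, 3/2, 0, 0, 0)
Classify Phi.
Compute the Cartan integers a_ij = 2(alpha_i, alpha_j)/(alpha_j, alpha_j); the resulting 6x6 Cartan matrix is
[[2, 0, -1, 0, -1, 0], [0, 2, -2, 0, 0, 0], [-1, -1, 2, 0, 0, 0], [0, 0, 0, 2, 0, -1], [-1, 0, 0, 0, 2, -1], [0, 0, 0, -1, -1, 2]].
The roots have two lengths (squared-length ratio 2:1); the short ones are alpha_{1,3,4,5,6}. The associated Dynkin diagram is a chain of 6 nodes with a double edge at one end; the terminal node there is the unique long simple root (C_6), so the type is C_6 (the algebra sp(12)).

C6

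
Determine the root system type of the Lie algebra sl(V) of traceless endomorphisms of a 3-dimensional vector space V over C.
type A_2

This is sl(3), which has dimension 3^2 - 1 = 8 and rank 3 - 1 = 2 (a Cartan subalgebra is the diagonal traceless matrices). In the classification of classical Lie algebras, the special linear algebra sl(n+1) has type A_n; here n = 2, so the Dynkin diagram is a chain of 2 nodes with single edges (A_2). Hence the type is A_2.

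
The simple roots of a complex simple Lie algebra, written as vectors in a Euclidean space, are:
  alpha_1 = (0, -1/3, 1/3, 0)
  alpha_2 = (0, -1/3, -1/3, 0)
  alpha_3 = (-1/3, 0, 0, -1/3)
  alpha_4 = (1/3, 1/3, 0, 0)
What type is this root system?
Compute the Cartan integers a_ij = 2(alpha_i, alpha_j)/(alpha_j, alpha_j); the resulting 4x4 Cartan matrix is
[[2, 0, 0, -1], [0, 2, 0, -1], [0, 0, 2, -1], [-1, -1, -1, 2]].
All simple roots have the same length, so the diagram is simply laced. The associated Dynkin diagram is a chain of 2 nodes with a fork of two nodes at one end (D_4), so the type is D_4 (the algebra so(8)).

D_4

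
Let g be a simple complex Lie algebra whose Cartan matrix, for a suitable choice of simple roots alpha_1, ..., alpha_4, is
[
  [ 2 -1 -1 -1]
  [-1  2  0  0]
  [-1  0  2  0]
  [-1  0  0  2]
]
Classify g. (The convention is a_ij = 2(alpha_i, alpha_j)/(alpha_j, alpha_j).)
The matrix has rank 4 with 2's on the diagonal. Reading the off-diagonal entries as Dynkin edges (a single edge where a_ij = a_ji = -1; a double or triple edge where a_ij * a_ji = 2 or 3), the diagram is a chain of 2 nodes with a fork of two nodes at one end (D_4). One simple-root ordering that puts it in standard form is (alpha_4, alpha_1, alpha_3, alpha_2). So the algebra is type D_4, i.e. so(8).

D_4 (so(8))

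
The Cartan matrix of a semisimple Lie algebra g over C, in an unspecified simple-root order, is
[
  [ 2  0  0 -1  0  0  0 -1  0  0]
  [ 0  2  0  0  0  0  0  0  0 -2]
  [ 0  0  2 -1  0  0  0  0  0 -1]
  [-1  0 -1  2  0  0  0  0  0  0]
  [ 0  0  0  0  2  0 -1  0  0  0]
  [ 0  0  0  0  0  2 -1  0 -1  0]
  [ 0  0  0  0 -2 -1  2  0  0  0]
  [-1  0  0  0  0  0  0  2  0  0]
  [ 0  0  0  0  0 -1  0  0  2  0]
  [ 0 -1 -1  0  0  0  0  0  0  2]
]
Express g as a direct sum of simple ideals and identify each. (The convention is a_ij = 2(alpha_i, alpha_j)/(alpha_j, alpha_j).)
The diagram associated to this matrix has two connected components: the simple roots {alpha_5, alpha_6, alpha_7, alpha_9} form a chain of 4 nodes with a double edge at one end; the terminal node there is the unique short simple root (B_4), and {alpha_1, alpha_2, alpha_3, alpha_4, alpha_8, alpha_10} form a chain of 6 nodes with a double edge at one end; the terminal node there is the unique long simple root (C_6). A semisimple Lie algebra decomposes uniquely as the direct sum of simple ideals, one per connected component of its Dynkin diagram, so g ≅ B_4 ⊕ C_6 (dimension 36 + 78 = 114).

B_4 ⊕ C_6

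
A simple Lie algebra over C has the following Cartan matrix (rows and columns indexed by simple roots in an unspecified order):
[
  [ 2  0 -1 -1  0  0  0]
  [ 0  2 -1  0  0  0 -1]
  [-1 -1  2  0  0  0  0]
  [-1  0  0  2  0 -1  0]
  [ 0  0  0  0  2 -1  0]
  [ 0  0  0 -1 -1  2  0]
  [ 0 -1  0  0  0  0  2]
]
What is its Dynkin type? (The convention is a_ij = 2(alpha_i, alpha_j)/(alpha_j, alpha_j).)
A7

The matrix has rank 7 with 2's on the diagonal. Reading the off-diagonal entries as Dynkin edges (a single edge where a_ij = a_ji = -1; a double or triple edge where a_ij * a_ji = 2 or 3), the diagram is a chain of 7 nodes with single edges (A_7). One simple-root ordering that puts it in standard form is (alpha_7, alpha_2, alpha_3, alpha_1, alpha_4, alpha_6, alpha_5). So the algebra is type A_7, i.e. sl(8).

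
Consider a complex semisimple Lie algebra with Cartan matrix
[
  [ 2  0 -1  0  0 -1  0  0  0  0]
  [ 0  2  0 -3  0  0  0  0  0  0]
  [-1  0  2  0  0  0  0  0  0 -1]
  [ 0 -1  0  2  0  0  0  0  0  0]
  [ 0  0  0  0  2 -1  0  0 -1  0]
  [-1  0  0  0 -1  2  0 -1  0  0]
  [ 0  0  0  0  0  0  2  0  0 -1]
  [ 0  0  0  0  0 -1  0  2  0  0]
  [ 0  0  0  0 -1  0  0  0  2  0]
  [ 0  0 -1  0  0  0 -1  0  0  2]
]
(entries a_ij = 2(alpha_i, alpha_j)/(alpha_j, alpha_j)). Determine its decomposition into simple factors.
The diagram associated to this matrix has two connected components: the simple roots {alpha_1, alpha_3, alpha_5, alpha_6, alpha_7, alpha_8, alpha_9, alpha_10} form a chain of 7 nodes with one extra node attached to the third node from one end (E_8), and {alpha_2, alpha_4} form two nodes joined by a triple edge (G_2). A semisimple Lie algebra decomposes uniquely as the direct sum of simple ideals, one per connected component of its Dynkin diagram, so g ≅ E_8 ⊕ G_2 (dimension 248 + 14 = 262).

type E_8 + type G_2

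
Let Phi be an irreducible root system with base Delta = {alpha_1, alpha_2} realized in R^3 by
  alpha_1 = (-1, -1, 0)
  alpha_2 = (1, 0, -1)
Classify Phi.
type A_2

Compute the Cartan integers a_ij = 2(alpha_i, alpha_j)/(alpha_j, alpha_j); the resulting 2x2 Cartan matrix is
[[2, -1], [-1, 2]].
All simple roots have the same length, so the diagram is simply laced. The associated Dynkin diagram is a chain of 2 nodes with single edges (A_2), so the type is A_2 (the algebra sl(3)).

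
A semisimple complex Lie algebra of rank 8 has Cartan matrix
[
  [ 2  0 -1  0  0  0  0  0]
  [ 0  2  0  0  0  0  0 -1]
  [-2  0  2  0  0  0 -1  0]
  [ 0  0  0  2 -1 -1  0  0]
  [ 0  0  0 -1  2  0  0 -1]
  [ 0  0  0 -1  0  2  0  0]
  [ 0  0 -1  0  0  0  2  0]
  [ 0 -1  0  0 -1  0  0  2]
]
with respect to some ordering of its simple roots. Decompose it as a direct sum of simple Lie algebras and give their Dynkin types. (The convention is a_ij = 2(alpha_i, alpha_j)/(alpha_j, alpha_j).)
The diagram associated to this matrix has two connected components: the simple roots {alpha_2, alpha_4, alpha_5, alpha_6, alpha_8} form a chain of 5 nodes with single edges (A_5), and {alpha_1, alpha_3, alpha_7} form a chain of 3 nodes with a double edge at one end; the terminal node there is the unique short simple root (B_3). A semisimple Lie algebra decomposes uniquely as the direct sum of simple ideals, one per connected component of its Dynkin diagram, so g ≅ A_5 ⊕ B_3 (dimension 35 + 21 = 56).

A_5 ⊕ B_3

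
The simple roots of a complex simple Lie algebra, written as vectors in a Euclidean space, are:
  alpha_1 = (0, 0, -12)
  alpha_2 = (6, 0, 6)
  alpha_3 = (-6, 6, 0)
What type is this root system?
Compute the Cartan integers a_ij = 2(alpha_i, alpha_j)/(alpha_j, alpha_j); the resulting 3x3 Cartan matrix is
[[2, -2, 0], [-1, 2, -1], [0, -1, 2]].
The roots have two lengths (squared-length ratio 2:1); the short ones are alpha_{2,3}. The associated Dynkin diagram is a chain of 3 nodes with a double edge at one end; the terminal node there is the unique long simple root (C_3), so the type is C_3 (the algebra sp(6)).

C_3 (sp(6))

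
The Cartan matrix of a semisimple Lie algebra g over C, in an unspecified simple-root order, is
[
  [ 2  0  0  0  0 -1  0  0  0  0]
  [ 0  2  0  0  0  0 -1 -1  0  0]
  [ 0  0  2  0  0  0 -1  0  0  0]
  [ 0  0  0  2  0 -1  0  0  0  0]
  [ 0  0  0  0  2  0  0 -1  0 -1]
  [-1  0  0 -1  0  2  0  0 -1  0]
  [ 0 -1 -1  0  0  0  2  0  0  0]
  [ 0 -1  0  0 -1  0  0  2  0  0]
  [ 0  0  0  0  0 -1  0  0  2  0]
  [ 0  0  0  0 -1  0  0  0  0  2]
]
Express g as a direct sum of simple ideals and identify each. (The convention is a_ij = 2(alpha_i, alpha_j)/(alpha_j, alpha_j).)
A_6 + D_4

The diagram associated to this matrix has two connected components: the simple roots {alpha_2, alpha_3, alpha_5, alpha_7, alpha_8, alpha_10} form a chain of 6 nodes with single edges (A_6), and {alpha_1, alpha_4, alpha_6, alpha_9} form a chain of 2 nodes with a fork of two nodes at one end (D_4). A semisimple Lie algebra decomposes uniquely as the direct sum of simple ideals, one per connected component of its Dynkin diagram, so g ≅ A_6 ⊕ D_4 (dimension 48 + 28 = 76).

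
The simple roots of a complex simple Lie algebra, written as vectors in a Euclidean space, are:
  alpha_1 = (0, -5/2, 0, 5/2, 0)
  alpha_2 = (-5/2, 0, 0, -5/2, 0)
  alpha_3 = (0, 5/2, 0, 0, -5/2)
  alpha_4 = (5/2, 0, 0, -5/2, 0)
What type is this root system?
Compute the Cartan integers a_ij = 2(alpha_i, alpha_j)/(alpha_j, alpha_j); the resulting 4x4 Cartan matrix is
[[2, -1, -1, -1], [-1, 2, 0, 0], [-1, 0, 2, 0], [-1, 0, 0, 2]].
All simple roots have the same length, so the diagram is simply laced. The associated Dynkin diagram is a chain of 2 nodes with a fork of two nodes at one end (D_4), so the type is D_4 (the algebra so(8)).

D_4 (so(8))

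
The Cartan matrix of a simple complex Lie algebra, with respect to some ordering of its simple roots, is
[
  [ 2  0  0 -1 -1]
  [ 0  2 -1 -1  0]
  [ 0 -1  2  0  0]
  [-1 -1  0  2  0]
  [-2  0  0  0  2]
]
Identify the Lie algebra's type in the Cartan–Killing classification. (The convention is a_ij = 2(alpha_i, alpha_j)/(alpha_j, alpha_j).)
C_5

The matrix has rank 5 with 2's on the diagonal. Reading the off-diagonal entries as Dynkin edges (a single edge where a_ij = a_ji = -1; a double or triple edge where a_ij * a_ji = 2 or 3), the diagram is a chain of 5 nodes with a double edge at one end; the terminal node there is the unique long simple root (C_5). One simple-root ordering that puts it in standard form is (alpha_3, alpha_2, alpha_4, alpha_1, alpha_5). So the algebra is type C_5, i.e. sp(10).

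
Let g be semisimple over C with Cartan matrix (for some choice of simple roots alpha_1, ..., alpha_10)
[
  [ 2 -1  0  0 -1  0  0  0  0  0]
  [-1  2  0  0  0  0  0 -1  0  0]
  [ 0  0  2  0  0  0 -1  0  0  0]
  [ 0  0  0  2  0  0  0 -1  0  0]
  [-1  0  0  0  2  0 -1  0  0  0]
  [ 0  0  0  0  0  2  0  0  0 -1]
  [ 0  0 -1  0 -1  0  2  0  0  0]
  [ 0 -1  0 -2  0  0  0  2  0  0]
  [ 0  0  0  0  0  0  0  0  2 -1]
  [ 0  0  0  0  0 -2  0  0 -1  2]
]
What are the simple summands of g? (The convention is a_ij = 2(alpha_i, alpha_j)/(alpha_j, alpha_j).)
The diagram associated to this matrix has two connected components: the simple roots {alpha_6, alpha_9, alpha_10} form a chain of 3 nodes with a double edge at one end; the terminal node there is the unique short simple root (B_3), and {alpha_1, alpha_2, alpha_3, alpha_4, alpha_5, alpha_7, alpha_8} form a chain of 7 nodes with a double edge at one end; the terminal node there is the unique short simple root (B_7). A semisimple Lie algebra decomposes uniquely as the direct sum of simple ideals, one per connected component of its Dynkin diagram, so g ≅ B_3 ⊕ B_7 (dimension 21 + 105 = 126).

type B_3 + type B_7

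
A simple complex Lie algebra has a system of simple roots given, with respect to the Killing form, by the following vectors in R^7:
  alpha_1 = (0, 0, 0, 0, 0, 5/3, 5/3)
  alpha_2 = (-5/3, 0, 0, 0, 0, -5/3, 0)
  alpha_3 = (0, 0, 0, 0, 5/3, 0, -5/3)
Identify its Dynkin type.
A_3 (sl(4))

Compute the Cartan integers a_ij = 2(alpha_i, alpha_j)/(alpha_j, alpha_j); the resulting 3x3 Cartan matrix is
[[2, -1, -1], [-1, 2, 0], [-1, 0, 2]].
All simple roots have the same length, so the diagram is simply laced. The associated Dynkin diagram is a chain of 3 nodes with single edges (A_3), so the type is A_3 (the algebra sl(4)).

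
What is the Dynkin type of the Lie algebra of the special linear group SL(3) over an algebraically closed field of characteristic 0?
This is sl(3), which has dimension 3^2 - 1 = 8 and rank 3 - 1 = 2 (a Cartan subalgebra is the diagonal traceless matrices). In the classification of classical Lie algebras, the special linear algebra sl(n+1) has type A_n; here n = 2, so the Dynkin diagram is a chain of 2 nodes with single edges (A_2). Hence the type is A_2.

A_2 (sl(3))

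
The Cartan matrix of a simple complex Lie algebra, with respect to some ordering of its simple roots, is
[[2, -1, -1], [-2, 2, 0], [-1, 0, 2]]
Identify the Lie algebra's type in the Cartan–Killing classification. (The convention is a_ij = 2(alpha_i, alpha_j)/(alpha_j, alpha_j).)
C3

The matrix has rank 3 with 2's on the diagonal. Reading the off-diagonal entries as Dynkin edges (a single edge where a_ij = a_ji = -1; a double or triple edge where a_ij * a_ji = 2 or 3), the diagram is a chain of 3 nodes with a double edge at one end; the terminal node there is the unique long simple root (C_3). One simple-root ordering that puts it in standard form is (alpha_3, alpha_1, alpha_2). So the algebra is type C_3, i.e. sp(6).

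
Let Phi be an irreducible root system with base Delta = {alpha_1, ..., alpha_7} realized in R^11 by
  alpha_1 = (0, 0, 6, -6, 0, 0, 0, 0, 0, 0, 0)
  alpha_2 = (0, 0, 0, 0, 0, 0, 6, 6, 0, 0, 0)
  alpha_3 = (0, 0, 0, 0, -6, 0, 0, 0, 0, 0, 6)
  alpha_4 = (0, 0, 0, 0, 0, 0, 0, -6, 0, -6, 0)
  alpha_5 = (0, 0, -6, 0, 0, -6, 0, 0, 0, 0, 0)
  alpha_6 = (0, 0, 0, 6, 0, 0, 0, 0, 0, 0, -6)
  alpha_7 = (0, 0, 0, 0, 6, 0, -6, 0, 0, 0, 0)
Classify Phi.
A_7 (sl(8))

Compute the Cartan integers a_ij = 2(alpha_i, alpha_j)/(alpha_j, alpha_j); the resulting 7x7 Cartan matrix is
[[2, 0, 0, 0, -1, -1, 0], [0, 2, 0, -1, 0, 0, -1], [0, 0, 2, 0, 0, -1, -1], [0, -1, 0, 2, 0, 0, 0], [-1, 0, 0, 0, 2, 0, 0], [-1, 0, -1, 0, 0, 2, 0], [0, -1, -1, 0, 0, 0, 2]].
All simple roots have the same length, so the diagram is simply laced. The associated Dynkin diagram is a chain of 7 nodes with single edges (A_7), so the type is A_7 (the algebra sl(8)).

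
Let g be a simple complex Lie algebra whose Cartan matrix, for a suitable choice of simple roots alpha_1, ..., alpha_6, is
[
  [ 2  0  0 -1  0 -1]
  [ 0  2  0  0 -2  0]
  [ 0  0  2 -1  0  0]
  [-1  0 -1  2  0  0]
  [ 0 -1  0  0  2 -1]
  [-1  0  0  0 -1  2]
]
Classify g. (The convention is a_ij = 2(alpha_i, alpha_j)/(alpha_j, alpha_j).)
The matrix has rank 6 with 2's on the diagonal. Reading the off-diagonal entries as Dynkin edges (a single edge where a_ij = a_ji = -1; a double or triple edge where a_ij * a_ji = 2 or 3), the diagram is a chain of 6 nodes with a double edge at one end; the terminal node there is the unique long simple root (C_6). One simple-root ordering that puts it in standard form is (alpha_3, alpha_4, alpha_1, alpha_6, alpha_5, alpha_2). So the algebra is type C_6, i.e. sp(12).

C_6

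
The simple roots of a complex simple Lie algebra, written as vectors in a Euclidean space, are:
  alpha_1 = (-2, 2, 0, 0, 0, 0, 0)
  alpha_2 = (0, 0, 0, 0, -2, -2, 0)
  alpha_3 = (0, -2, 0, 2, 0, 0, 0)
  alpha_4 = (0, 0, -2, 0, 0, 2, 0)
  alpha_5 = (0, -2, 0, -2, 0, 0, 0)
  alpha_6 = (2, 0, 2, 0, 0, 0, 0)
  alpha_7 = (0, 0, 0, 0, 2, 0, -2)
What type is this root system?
Compute the Cartan integers a_ij = 2(alpha_i, alpha_j)/(alpha_j, alpha_j); the resulting 7x7 Cartan matrix is
[[2, 0, -1, 0, -1, -1, 0], [0, 2, 0, -1, 0, 0, -1], [-1, 0, 2, 0, 0, 0, 0], [0, -1, 0, 2, 0, -1, 0], [-1, 0, 0, 0, 2, 0, 0], [-1, 0, 0, -1, 0, 2, 0], [0, -1, 0, 0, 0, 0, 2]].
All simple roots have the same length, so the diagram is simply laced. The associated Dynkin diagram is a chain of 5 nodes with a fork of two nodes at one end (D_7), so the type is D_7 (the algebra so(14)).

D_7 (so(14))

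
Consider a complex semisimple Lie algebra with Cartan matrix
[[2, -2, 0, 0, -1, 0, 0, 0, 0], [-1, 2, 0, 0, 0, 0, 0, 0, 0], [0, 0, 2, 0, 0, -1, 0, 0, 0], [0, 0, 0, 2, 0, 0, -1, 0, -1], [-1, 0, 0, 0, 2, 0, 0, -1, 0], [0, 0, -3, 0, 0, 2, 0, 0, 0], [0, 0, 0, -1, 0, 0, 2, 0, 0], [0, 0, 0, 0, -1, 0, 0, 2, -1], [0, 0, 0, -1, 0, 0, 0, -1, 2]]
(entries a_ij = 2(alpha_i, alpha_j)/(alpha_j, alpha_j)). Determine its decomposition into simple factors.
The diagram associated to this matrix has two connected components: the simple roots {alpha_1, alpha_2, alpha_4, alpha_5, alpha_7, alpha_8, alpha_9} form a chain of 7 nodes with a double edge at one end; the terminal node there is the unique short simple root (B_7), and {alpha_3, alpha_6} form two nodes joined by a triple edge (G_2). A semisimple Lie algebra decomposes uniquely as the direct sum of simple ideals, one per connected component of its Dynkin diagram, so g ≅ B_7 ⊕ G_2 (dimension 105 + 14 = 119).

B7 + G2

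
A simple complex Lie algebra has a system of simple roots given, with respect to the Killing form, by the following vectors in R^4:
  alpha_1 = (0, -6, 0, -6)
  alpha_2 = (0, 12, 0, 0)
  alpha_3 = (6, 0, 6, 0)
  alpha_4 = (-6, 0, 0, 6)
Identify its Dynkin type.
type C_4

Compute the Cartan integers a_ij = 2(alpha_i, alpha_j)/(alpha_j, alpha_j); the resulting 4x4 Cartan matrix is
[[2, -1, 0, -1], [-2, 2, 0, 0], [0, 0, 2, -1], [-1, 0, -1, 2]].
The roots have two lengths (squared-length ratio 2:1); the short ones are alpha_{1,3,4}. The associated Dynkin diagram is a chain of 4 nodes with a double edge at one end; the terminal node there is the unique long simple root (C_4), so the type is C_4 (the algebra sp(8)).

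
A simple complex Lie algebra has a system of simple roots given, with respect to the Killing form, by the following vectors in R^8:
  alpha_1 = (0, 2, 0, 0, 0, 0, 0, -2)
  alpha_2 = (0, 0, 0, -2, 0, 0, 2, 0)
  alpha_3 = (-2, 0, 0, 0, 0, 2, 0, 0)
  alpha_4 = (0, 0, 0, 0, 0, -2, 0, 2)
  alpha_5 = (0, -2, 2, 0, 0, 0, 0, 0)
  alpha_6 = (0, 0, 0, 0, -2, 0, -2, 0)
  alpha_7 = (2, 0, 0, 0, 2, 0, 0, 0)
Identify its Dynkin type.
Compute the Cartan integers a_ij = 2(alpha_i, alpha_j)/(alpha_j, alpha_j); the resulting 7x7 Cartan matrix is
[[2, 0, 0, -1, -1, 0, 0], [0, 2, 0, 0, 0, -1, 0], [0, 0, 2, -1, 0, 0, -1], [-1, 0, -1, 2, 0, 0, 0], [-1, 0, 0, 0, 2, 0, 0], [0, -1, 0, 0, 0, 2, -1], [0, 0, -1, 0, 0, -1, 2]].
All simple roots have the same length, so the diagram is simply laced. The associated Dynkin diagram is a chain of 7 nodes with single edges (A_7), so the type is A_7 (the algebra sl(8)).

type A_7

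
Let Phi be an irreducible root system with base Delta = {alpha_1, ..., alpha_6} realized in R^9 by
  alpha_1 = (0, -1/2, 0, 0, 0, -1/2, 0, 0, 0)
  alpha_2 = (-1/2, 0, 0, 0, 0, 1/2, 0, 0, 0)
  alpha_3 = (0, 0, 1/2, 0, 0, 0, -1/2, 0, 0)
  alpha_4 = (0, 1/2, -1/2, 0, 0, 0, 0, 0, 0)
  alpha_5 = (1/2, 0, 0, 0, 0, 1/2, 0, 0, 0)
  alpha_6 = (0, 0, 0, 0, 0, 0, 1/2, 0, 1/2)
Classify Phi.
D_6

Compute the Cartan integers a_ij = 2(alpha_i, alpha_j)/(alpha_j, alpha_j); the resulting 6x6 Cartan matrix is
[[2, -1, 0, -1, -1, 0], [-1, 2, 0, 0, 0, 0], [0, 0, 2, -1, 0, -1], [-1, 0, -1, 2, 0, 0], [-1, 0, 0, 0, 2, 0], [0, 0, -1, 0, 0, 2]].
All simple roots have the same length, so the diagram is simply laced. The associated Dynkin diagram is a chain of 4 nodes with a fork of two nodes at one end (D_6), so the type is D_6 (the algebra so(12)).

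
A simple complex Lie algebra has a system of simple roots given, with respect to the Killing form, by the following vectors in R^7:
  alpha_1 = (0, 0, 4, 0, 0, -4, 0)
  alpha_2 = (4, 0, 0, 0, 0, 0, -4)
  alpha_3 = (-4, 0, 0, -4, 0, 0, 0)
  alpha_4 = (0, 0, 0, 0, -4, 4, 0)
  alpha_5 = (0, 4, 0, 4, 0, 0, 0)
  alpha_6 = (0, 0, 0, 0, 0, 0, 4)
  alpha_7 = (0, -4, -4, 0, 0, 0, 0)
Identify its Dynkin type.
Compute the Cartan integers a_ij = 2(alpha_i, alpha_j)/(alpha_j, alpha_j); the resulting 7x7 Cartan matrix is
[[2, 0, 0, -1, 0, 0, -1], [0, 2, -1, 0, 0, -2, 0], [0, -1, 2, 0, -1, 0, 0], [-1, 0, 0, 2, 0, 0, 0], [0, 0, -1, 0, 2, 0, -1], [0, -1, 0, 0, 0, 2, 0], [-1, 0, 0, 0, -1, 0, 2]].
The roots have two lengths (squared-length ratio 2:1); the short ones are alpha_{6}. The associated Dynkin diagram is a chain of 7 nodes with a double edge at one end; the terminal node there is the unique short simple root (B_7), so the type is B_7 (the algebra so(15)).

B_7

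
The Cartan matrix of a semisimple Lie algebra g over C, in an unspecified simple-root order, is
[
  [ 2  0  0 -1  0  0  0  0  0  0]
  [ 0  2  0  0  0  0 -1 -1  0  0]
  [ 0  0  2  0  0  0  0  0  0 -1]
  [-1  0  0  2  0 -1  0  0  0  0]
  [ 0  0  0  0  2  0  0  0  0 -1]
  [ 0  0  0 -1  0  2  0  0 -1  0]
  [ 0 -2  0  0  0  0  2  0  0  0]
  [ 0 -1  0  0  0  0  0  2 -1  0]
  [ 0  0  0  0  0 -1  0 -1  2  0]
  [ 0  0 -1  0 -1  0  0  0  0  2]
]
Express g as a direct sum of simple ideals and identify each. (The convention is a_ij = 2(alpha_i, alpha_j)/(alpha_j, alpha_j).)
The diagram associated to this matrix has two connected components: the simple roots {alpha_3, alpha_5, alpha_10} form a chain of 3 nodes with single edges (A_3), and {alpha_1, alpha_2, alpha_4, alpha_6, alpha_7, alpha_8, alpha_9} form a chain of 7 nodes with a double edge at one end; the terminal node there is the unique long simple root (C_7). A semisimple Lie algebra decomposes uniquely as the direct sum of simple ideals, one per connected component of its Dynkin diagram, so g ≅ A_3 ⊕ C_7 (dimension 15 + 105 = 120).

A_3 (sl(4)) ⊕ C_7 (sp(14))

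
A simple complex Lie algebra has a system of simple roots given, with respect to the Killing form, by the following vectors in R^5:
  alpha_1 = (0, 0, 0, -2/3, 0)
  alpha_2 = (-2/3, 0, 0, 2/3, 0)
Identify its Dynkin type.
Compute the Cartan integers a_ij = 2(alpha_i, alpha_j)/(alpha_j, alpha_j); the resulting 2x2 Cartan matrix is
[[2, -1], [-2, 2]].
The roots have two lengths (squared-length ratio 2:1); the short ones are alpha_{1}. The associated Dynkin diagram is a chain of 2 nodes with a double edge at one end; the terminal node there is the unique short simple root (B_2), so the type is B_2 (the algebra so(5)).

B_2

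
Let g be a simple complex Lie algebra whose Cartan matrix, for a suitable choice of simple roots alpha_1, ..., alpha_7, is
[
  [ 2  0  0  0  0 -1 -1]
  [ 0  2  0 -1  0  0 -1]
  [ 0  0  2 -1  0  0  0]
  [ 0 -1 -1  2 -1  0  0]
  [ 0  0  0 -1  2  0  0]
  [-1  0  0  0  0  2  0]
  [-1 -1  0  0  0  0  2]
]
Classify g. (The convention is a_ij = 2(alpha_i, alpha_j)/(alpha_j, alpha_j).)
D7

The matrix has rank 7 with 2's on the diagonal. Reading the off-diagonal entries as Dynkin edges (a single edge where a_ij = a_ji = -1; a double or triple edge where a_ij * a_ji = 2 or 3), the diagram is a chain of 5 nodes with a fork of two nodes at one end (D_7). One simple-root ordering that puts it in standard form is (alpha_6, alpha_1, alpha_7, alpha_2, alpha_4, alpha_5, alpha_3). So the algebra is type D_7, i.e. so(14).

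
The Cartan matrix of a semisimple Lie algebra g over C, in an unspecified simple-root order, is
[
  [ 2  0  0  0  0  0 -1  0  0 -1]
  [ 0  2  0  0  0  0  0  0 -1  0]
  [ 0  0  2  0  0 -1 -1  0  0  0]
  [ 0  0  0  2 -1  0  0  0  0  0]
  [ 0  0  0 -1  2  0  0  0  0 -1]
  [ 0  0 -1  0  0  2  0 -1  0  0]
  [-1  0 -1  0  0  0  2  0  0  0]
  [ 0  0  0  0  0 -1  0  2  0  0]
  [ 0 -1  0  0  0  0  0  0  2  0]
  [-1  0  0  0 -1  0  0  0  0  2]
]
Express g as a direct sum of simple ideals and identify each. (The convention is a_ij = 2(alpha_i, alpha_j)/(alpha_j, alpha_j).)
A_2 ⊕ A_8

The diagram associated to this matrix has two connected components: the simple roots {alpha_2, alpha_9} form a chain of 2 nodes with single edges (A_2), and {alpha_1, alpha_3, alpha_4, alpha_5, alpha_6, alpha_7, alpha_8, alpha_10} form a chain of 8 nodes with single edges (A_8). A semisimple Lie algebra decomposes uniquely as the direct sum of simple ideals, one per connected component of its Dynkin diagram, so g ≅ A_2 ⊕ A_8 (dimension 8 + 80 = 88).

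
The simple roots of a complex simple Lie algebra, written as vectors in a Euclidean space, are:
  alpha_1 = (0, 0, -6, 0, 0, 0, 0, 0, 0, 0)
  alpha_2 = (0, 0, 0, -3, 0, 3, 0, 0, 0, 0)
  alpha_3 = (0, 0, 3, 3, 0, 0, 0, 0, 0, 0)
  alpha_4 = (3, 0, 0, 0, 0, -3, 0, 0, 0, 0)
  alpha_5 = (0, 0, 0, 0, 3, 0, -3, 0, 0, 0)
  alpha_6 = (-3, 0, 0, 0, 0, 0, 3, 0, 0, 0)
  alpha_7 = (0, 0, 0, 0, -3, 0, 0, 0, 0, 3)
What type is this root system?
Compute the Cartan integers a_ij = 2(alpha_i, alpha_j)/(alpha_j, alpha_j); the resulting 7x7 Cartan matrix is
[[2, 0, -2, 0, 0, 0, 0], [0, 2, -1, -1, 0, 0, 0], [-1, -1, 2, 0, 0, 0, 0], [0, -1, 0, 2, 0, -1, 0], [0, 0, 0, 0, 2, -1, -1], [0, 0, 0, -1, -1, 2, 0], [0, 0, 0, 0, -1, 0, 2]].
The roots have two lengths (squared-length ratio 2:1); the short ones are alpha_{2,3,4,5,6,7}. The associated Dynkin diagram is a chain of 7 nodes with a double edge at one end; the terminal node there is the unique long simple root (C_7), so the type is C_7 (the algebra sp(14)).

C7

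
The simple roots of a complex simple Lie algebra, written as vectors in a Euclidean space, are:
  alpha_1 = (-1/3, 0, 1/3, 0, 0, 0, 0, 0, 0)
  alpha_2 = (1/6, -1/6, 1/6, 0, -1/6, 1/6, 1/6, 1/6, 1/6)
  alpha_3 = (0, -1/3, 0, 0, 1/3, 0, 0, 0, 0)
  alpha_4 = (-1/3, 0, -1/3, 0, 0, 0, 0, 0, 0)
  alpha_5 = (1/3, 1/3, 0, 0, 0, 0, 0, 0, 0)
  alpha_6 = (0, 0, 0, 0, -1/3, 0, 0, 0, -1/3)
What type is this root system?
Compute the Cartan integers a_ij = 2(alpha_i, alpha_j)/(alpha_j, alpha_j); the resulting 6x6 Cartan matrix is
[[2, 0, 0, 0, -1, 0], [0, 2, 0, -1, 0, 0], [0, 0, 2, 0, -1, -1], [0, -1, 0, 2, -1, 0], [-1, 0, -1, -1, 2, 0], [0, 0, -1, 0, 0, 2]].
All simple roots have the same length, so the diagram is simply laced. The associated Dynkin diagram is a chain of 5 nodes with one extra node attached to the third node from one end (E_6), so the type is E_6.

E_6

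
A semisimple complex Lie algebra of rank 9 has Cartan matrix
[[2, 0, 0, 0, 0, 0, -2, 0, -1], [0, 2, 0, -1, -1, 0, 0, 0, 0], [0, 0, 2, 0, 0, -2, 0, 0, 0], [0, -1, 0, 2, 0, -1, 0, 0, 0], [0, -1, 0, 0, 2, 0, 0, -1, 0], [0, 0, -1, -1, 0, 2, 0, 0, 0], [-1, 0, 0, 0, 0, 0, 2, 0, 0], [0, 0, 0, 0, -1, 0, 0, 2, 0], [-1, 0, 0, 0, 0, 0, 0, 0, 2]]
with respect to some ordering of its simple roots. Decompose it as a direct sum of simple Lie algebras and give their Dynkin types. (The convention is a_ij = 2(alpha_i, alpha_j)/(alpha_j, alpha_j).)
B3 + C6

The diagram associated to this matrix has two connected components: the simple roots {alpha_1, alpha_7, alpha_9} form a chain of 3 nodes with a double edge at one end; the terminal node there is the unique short simple root (B_3), and {alpha_2, alpha_3, alpha_4, alpha_5, alpha_6, alpha_8} form a chain of 6 nodes with a double edge at one end; the terminal node there is the unique long simple root (C_6). A semisimple Lie algebra decomposes uniquely as the direct sum of simple ideals, one per connected component of its Dynkin diagram, so g ≅ B_3 ⊕ C_6 (dimension 21 + 78 = 99).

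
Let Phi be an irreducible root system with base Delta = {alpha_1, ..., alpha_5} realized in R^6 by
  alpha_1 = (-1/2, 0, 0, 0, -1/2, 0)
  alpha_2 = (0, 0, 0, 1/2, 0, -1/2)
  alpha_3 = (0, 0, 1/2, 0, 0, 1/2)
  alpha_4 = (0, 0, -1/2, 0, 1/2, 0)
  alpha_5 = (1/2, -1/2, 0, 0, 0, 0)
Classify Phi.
type A_5

Compute the Cartan integers a_ij = 2(alpha_i, alpha_j)/(alpha_j, alpha_j); the resulting 5x5 Cartan matrix is
[[2, 0, 0, -1, -1], [0, 2, -1, 0, 0], [0, -1, 2, -1, 0], [-1, 0, -1, 2, 0], [-1, 0, 0, 0, 2]].
All simple roots have the same length, so the diagram is simply laced. The associated Dynkin diagram is a chain of 5 nodes with single edges (A_5), so the type is A_5 (the algebra sl(6)).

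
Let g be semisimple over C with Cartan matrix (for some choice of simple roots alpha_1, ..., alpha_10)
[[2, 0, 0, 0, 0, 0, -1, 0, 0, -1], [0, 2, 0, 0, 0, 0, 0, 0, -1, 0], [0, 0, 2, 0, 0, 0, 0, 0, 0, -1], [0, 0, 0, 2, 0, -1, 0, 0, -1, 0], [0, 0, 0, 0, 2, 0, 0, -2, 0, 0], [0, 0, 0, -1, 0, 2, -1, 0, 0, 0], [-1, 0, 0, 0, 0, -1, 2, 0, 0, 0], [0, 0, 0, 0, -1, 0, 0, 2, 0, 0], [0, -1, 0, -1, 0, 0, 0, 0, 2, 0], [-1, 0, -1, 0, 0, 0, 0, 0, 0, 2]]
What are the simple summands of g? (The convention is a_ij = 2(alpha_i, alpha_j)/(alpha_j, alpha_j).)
A8 + B2

The diagram associated to this matrix has two connected components: the simple roots {alpha_1, alpha_2, alpha_3, alpha_4, alpha_6, alpha_7, alpha_9, alpha_10} form a chain of 8 nodes with single edges (A_8), and {alpha_5, alpha_8} form a chain of 2 nodes with a double edge at one end; the terminal node there is the unique short simple root (B_2). A semisimple Lie algebra decomposes uniquely as the direct sum of simple ideals, one per connected component of its Dynkin diagram, so g ≅ A_8 ⊕ B_2 (dimension 80 + 10 = 90).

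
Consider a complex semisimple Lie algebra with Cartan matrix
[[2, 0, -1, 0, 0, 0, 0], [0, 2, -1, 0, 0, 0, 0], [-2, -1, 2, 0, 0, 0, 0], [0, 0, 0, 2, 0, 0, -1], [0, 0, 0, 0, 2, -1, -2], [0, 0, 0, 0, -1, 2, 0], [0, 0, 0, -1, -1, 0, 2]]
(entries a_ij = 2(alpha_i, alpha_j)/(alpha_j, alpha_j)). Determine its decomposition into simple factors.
B3 + F4

The diagram associated to this matrix has two connected components: the simple roots {alpha_1, alpha_2, alpha_3} form a chain of 3 nodes with a double edge at one end; the terminal node there is the unique short simple root (B_3), and {alpha_4, alpha_5, alpha_6, alpha_7} form a chain of 4 nodes with a double edge between the middle two (F_4). A semisimple Lie algebra decomposes uniquely as the direct sum of simple ideals, one per connected component of its Dynkin diagram, so g ≅ B_3 ⊕ F_4 (dimension 21 + 52 = 73).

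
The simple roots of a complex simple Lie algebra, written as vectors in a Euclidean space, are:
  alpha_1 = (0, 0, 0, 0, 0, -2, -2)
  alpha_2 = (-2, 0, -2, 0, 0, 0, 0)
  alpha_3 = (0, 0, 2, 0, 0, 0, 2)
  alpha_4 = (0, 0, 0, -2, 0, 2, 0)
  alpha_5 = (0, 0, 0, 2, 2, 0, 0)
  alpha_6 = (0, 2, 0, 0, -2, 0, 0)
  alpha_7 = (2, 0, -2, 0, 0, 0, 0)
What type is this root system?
Compute the Cartan integers a_ij = 2(alpha_i, alpha_j)/(alpha_j, alpha_j); the resulting 7x7 Cartan matrix is
[[2, 0, -1, -1, 0, 0, 0], [0, 2, -1, 0, 0, 0, 0], [-1, -1, 2, 0, 0, 0, -1], [-1, 0, 0, 2, -1, 0, 0], [0, 0, 0, -1, 2, -1, 0], [0, 0, 0, 0, -1, 2, 0], [0, 0, -1, 0, 0, 0, 2]].
All simple roots have the same length, so the diagram is simply laced. The associated Dynkin diagram is a chain of 5 nodes with a fork of two nodes at one end (D_7), so the type is D_7 (the algebra so(14)).

D_7 (so(14))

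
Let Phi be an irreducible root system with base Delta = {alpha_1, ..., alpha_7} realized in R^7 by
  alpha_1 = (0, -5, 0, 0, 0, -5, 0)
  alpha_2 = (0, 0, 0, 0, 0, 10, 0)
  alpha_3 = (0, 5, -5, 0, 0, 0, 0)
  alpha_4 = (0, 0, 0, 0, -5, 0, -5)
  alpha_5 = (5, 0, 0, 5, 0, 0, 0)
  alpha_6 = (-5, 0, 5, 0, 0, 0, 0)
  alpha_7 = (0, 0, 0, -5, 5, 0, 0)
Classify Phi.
Compute the Cartan integers a_ij = 2(alpha_i, alpha_j)/(alpha_j, alpha_j); the resulting 7x7 Cartan matrix is
[[2, -1, -1, 0, 0, 0, 0], [-2, 2, 0, 0, 0, 0, 0], [-1, 0, 2, 0, 0, -1, 0], [0, 0, 0, 2, 0, 0, -1], [0, 0, 0, 0, 2, -1, -1], [0, 0, -1, 0, -1, 2, 0], [0, 0, 0, -1, -1, 0, 2]].
The roots have two lengths (squared-length ratio 2:1); the short ones are alpha_{1,3,4,5,6,7}. The associated Dynkin diagram is a chain of 7 nodes with a double edge at one end; the terminal node there is the unique long simple root (C_7), so the type is C_7 (the algebra sp(14)).

type C_7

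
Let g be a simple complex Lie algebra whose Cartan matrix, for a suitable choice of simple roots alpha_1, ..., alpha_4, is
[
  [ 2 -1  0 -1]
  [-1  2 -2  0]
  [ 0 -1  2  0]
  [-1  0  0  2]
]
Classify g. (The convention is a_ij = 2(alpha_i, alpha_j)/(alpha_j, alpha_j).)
type B_4

The matrix has rank 4 with 2's on the diagonal. Reading the off-diagonal entries as Dynkin edges (a single edge where a_ij = a_ji = -1; a double or triple edge where a_ij * a_ji = 2 or 3), the diagram is a chain of 4 nodes with a double edge at one end; the terminal node there is the unique short simple root (B_4). One simple-root ordering that puts it in standard form is (alpha_4, alpha_1, alpha_2, alpha_3). So the algebra is type B_4, i.e. so(9).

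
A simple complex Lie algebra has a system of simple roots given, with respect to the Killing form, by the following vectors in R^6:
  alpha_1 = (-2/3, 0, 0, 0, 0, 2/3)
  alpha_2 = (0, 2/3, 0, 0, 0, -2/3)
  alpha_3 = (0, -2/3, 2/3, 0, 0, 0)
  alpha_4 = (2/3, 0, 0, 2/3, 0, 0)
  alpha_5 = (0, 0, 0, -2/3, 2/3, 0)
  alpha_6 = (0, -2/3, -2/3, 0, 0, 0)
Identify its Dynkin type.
Compute the Cartan integers a_ij = 2(alpha_i, alpha_j)/(alpha_j, alpha_j); the resulting 6x6 Cartan matrix is
[[2, -1, 0, -1, 0, 0], [-1, 2, -1, 0, 0, -1], [0, -1, 2, 0, 0, 0], [-1, 0, 0, 2, -1, 0], [0, 0, 0, -1, 2, 0], [0, -1, 0, 0, 0, 2]].
All simple roots have the same length, so the diagram is simply laced. The associated Dynkin diagram is a chain of 4 nodes with a fork of two nodes at one end (D_6), so the type is D_6 (the algebra so(12)).

D_6 (so(12))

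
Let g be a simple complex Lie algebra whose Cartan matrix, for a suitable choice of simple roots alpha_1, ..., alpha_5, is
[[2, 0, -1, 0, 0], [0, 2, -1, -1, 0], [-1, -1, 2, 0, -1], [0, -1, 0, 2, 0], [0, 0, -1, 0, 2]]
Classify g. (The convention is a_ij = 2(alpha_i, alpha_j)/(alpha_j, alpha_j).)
The matrix has rank 5 with 2's on the diagonal. Reading the off-diagonal entries as Dynkin edges (a single edge where a_ij = a_ji = -1; a double or triple edge where a_ij * a_ji = 2 or 3), the diagram is a chain of 3 nodes with a fork of two nodes at one end (D_5). One simple-root ordering that puts it in standard form is (alpha_4, alpha_2, alpha_3, alpha_1, alpha_5). So the algebra is type D_5, i.e. so(10).

D_5 (so(10))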